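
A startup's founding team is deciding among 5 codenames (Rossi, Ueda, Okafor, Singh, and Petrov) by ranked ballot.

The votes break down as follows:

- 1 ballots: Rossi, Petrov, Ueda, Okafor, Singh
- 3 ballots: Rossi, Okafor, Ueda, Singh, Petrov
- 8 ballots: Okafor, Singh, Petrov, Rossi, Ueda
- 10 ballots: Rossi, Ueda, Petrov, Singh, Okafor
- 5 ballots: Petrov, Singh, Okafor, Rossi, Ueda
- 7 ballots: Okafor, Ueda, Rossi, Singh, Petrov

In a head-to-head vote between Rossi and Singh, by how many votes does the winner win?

Ballots ranking Rossi above Singh: 1+3+10+7 = 21.
Ballots ranking Singh above Rossi: 8+5 = 13.
Rossi wins 21–13, a margin of 8.

8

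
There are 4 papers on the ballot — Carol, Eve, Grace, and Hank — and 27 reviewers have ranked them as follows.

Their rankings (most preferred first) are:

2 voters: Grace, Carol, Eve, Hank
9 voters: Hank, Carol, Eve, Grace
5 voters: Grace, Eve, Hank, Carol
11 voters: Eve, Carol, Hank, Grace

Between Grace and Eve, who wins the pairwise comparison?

Eve

Ballots ranking Grace above Eve: 2+5 = 7.
Ballots ranking Eve above Grace: 9+11 = 20.
Eve wins the head-to-head, 20–7.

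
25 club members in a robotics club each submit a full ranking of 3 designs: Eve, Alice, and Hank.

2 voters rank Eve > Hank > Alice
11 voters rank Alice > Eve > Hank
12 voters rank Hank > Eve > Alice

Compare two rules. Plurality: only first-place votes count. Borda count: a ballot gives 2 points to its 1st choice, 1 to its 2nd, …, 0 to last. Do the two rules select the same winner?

No

Plurality first-place counts: Eve 2, Alice 11, Hank 12 → Hank.
Borda totals: Eve 27, Alice 22, Hank 26 → Eve.
The two rules disagree: plurality picks Hank, Borda picks Eve.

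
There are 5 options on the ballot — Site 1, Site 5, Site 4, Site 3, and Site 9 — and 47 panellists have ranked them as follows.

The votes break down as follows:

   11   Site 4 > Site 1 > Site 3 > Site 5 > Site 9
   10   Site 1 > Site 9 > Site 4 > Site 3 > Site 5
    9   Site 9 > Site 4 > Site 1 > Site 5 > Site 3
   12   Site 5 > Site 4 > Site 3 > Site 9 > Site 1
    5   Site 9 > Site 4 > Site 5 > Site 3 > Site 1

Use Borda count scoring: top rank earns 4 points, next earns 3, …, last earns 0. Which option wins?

Borda scores:
  Site 1: 11·3 + 10·4 + 9·2 + 12·0 + 5·0 = 91
  Site 5: 11·1 + 10·0 + 9·1 + 12·4 + 5·2 = 78
  Site 4: 11·4 + 10·2 + 9·3 + 12·3 + 5·3 = 142
  Site 3: 11·2 + 10·1 + 9·0 + 12·2 + 5·1 = 61
  Site 9: 11·0 + 10·3 + 9·4 + 12·1 + 5·4 = 98
Site 4 has the highest total.

Site 4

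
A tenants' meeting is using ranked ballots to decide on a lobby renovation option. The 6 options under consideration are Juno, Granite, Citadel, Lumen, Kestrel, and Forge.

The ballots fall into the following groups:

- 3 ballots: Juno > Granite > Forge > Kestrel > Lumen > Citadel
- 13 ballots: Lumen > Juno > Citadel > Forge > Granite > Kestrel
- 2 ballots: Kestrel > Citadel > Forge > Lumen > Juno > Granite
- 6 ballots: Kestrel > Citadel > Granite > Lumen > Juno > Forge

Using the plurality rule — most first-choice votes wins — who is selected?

Lumen

First-place vote totals:
  Juno: 3
  Granite: 0
  Citadel: 0
  Lumen: 13
  Kestrel: 8
  Forge: 0
Lumen has the most first-place votes.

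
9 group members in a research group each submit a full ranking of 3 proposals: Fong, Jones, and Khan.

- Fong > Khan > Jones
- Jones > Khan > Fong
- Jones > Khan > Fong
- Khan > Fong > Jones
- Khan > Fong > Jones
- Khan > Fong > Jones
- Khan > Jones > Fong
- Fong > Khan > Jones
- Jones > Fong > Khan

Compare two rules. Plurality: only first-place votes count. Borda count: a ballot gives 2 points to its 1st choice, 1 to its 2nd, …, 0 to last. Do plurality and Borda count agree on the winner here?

Plurality first-place counts: Fong 2, Jones 3, Khan 4 → Khan.
Borda totals: Fong 8, Jones 7, Khan 12 → Khan.
The two rules agree on Khan.

Yes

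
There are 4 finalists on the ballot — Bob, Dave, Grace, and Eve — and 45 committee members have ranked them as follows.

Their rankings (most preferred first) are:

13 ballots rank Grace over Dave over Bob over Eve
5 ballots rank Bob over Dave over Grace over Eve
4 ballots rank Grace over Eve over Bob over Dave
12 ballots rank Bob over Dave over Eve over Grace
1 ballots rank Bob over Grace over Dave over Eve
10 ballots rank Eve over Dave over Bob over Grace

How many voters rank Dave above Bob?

23

Ballots ranking Dave above Bob: 13+10 = 23.
Ballots ranking Bob above Dave: 5+4+12+1 = 22.
So 23 of 45 voters prefer Dave to Bob.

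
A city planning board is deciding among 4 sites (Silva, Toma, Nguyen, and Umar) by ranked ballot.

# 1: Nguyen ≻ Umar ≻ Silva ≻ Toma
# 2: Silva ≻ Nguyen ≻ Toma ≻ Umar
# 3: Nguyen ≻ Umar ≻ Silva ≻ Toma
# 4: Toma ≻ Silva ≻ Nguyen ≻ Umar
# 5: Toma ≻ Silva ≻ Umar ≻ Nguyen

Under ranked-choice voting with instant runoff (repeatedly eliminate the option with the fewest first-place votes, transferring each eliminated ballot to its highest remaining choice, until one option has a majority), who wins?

Nguyen

Round 1: Toma 2, Nguyen 2, Silva 1, Umar 0. Umar has the fewest and is eliminated.
Round 2: Toma 2, Nguyen 2, Silva 1. Silva has the fewest and is eliminated.
Round 3: Nguyen 3, Toma 2. Nguyen has a majority.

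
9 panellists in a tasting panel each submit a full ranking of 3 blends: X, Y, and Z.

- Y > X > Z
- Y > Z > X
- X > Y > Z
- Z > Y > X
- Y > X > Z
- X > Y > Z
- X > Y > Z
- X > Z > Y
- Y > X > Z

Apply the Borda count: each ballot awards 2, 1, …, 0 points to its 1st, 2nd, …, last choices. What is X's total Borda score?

Borda scores:
  X: 1 + 0 + 2 + 0 + 1 + 2 + 2 + 2 + 1 = 11
  Y: 2 + 2 + 1 + 1 + 2 + 1 + 1 + 0 + 2 = 12
  Z: 0 + 1 + 0 + 2 + 0 + 0 + 0 + 1 + 0 = 4

11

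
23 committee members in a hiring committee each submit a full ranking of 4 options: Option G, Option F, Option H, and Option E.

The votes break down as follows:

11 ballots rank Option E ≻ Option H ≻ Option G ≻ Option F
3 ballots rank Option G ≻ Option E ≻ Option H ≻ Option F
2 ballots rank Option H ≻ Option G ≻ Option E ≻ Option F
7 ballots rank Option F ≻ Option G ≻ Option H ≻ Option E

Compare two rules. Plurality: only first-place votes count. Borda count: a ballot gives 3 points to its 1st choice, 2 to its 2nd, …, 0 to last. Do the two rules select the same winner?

Yes

Plurality first-place counts: Option G 3, Option F 7, Option H 2, Option E 11 → Option E.
Borda totals: Option G 38, Option F 21, Option H 38, Option E 41 → Option E.
The two rules agree on Option E.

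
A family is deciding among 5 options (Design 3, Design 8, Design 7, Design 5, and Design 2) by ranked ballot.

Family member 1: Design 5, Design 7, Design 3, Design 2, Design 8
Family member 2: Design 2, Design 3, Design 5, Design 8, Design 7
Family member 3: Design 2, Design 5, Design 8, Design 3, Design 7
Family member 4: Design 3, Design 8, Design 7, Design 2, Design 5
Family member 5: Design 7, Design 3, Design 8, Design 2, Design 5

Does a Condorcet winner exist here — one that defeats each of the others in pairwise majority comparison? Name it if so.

Design 3

Head-to-head results (5 voters total):
Design 3 vs Design 8: Design 3 wins 4–1.
Design 3 vs Design 7: Design 3 wins 3–2.
Design 3 vs Design 5: Design 3 wins 3–2.
Design 3 vs Design 2: Design 3 wins 3–2.
Design 8 vs Design 7: Design 8 wins 3–2.
Design 8 vs Design 5: Design 5 wins 3–2.
Design 8 vs Design 2: Design 2 wins 3–2.
Design 7 vs Design 5: Design 5 wins 3–2.
Design 7 vs Design 2: Design 7 wins 3–2.
Design 5 vs Design 2: Design 2 wins 4–1.
Design 3 beats each rival — Design 8 (4–1), Design 7 (3–2), Design 5 (3–2), Design 2 (3–2) — so Design 3 is the Condorcet winner.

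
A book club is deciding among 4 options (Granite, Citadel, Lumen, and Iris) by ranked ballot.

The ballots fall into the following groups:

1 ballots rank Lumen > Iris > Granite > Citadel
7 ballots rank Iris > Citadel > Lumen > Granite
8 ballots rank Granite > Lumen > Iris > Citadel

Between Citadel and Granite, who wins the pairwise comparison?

Granite

Ballots ranking Citadel above Granite: 7.
Ballots ranking Granite above Citadel: 1+8 = 9.
Granite wins the head-to-head, 9–7.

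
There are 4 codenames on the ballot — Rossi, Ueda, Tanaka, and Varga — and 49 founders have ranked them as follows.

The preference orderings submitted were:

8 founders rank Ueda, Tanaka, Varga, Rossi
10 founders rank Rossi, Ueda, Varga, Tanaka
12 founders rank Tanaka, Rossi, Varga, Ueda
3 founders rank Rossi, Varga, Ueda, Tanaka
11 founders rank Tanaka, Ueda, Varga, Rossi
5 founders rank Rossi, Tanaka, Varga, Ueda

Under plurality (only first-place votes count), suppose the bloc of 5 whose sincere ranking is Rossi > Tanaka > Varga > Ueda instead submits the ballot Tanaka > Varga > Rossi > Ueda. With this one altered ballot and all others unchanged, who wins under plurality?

First-place totals with the altered ballot: Rossi 13, Ueda 8, Tanaka 28, Varga 0.
The winner is unchanged: still Tanaka.

Tanaka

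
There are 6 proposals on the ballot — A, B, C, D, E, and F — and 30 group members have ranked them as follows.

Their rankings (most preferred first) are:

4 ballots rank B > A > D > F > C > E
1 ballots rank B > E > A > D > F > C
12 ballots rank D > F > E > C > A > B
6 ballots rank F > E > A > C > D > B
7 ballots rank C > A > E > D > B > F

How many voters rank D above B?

Ballots ranking D above B: 12+6+7 = 25.
Ballots ranking B above D: 4+1 = 5.
So 25 of 30 voters prefer D to B.

25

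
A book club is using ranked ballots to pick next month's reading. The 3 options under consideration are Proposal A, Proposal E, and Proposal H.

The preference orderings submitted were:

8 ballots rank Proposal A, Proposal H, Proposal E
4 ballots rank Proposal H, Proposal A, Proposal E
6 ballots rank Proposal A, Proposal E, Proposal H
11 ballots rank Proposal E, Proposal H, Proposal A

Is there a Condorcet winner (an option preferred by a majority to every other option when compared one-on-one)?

Head-to-head results (29 voters total):
Proposal A vs Proposal E: Proposal A wins 18–11.
Proposal A vs Proposal H: Proposal H wins 15–14.
Proposal E vs Proposal H: Proposal E wins 17–12.
No candidate beats all others: Proposal A beats Proposal E beats Proposal H beats Proposal A, a majority cycle.

No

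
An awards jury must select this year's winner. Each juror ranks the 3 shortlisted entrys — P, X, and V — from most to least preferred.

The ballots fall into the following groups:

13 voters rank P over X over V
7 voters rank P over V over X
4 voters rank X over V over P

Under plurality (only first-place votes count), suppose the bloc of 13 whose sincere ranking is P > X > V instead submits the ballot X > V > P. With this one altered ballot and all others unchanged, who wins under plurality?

X

First-place totals with the altered ballot: P 7, X 17, V 0.
The switch changes the winner from P to X.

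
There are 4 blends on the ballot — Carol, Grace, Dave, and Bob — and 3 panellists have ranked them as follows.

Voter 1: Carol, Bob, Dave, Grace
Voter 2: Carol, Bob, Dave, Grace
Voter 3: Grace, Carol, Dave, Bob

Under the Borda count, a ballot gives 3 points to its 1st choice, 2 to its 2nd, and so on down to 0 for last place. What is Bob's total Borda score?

Borda scores:
  Carol: 3 + 3 + 2 = 8
  Grace: 0 + 0 + 3 = 3
  Dave: 1 + 1 + 1 = 3
  Bob: 2 + 2 + 0 = 4

4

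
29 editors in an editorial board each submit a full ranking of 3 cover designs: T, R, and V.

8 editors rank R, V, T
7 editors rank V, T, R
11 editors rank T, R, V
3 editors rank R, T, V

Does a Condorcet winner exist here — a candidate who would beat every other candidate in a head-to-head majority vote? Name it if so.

Head-to-head results (29 voters total):
T vs R: T wins 18–11.
T vs V: V wins 15–14.
R vs V: R wins 22–7.
No candidate beats all others: T beats R beats V beats T, a majority cycle.

None — there is no Condorcet winner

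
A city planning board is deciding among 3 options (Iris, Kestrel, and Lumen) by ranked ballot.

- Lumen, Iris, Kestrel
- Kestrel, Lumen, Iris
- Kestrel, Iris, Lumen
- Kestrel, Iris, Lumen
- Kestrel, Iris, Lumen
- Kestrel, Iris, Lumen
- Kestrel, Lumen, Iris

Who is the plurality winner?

First-place vote totals:
  Iris: 0
  Kestrel: 6
  Lumen: 1
Kestrel has the most first-place votes.

Kestrel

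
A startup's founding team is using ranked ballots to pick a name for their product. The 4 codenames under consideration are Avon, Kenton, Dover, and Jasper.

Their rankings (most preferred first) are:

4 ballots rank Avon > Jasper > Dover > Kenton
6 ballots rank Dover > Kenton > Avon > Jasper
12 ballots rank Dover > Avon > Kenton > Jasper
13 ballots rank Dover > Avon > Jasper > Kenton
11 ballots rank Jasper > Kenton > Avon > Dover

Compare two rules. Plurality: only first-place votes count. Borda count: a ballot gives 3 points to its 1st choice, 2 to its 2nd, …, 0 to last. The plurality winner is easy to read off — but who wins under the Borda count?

Dover

Plurality first-place counts: Avon 4, Kenton 0, Dover 31, Jasper 11 → Dover.
Borda totals: Avon 79, Kenton 46, Dover 97, Jasper 54 → Dover.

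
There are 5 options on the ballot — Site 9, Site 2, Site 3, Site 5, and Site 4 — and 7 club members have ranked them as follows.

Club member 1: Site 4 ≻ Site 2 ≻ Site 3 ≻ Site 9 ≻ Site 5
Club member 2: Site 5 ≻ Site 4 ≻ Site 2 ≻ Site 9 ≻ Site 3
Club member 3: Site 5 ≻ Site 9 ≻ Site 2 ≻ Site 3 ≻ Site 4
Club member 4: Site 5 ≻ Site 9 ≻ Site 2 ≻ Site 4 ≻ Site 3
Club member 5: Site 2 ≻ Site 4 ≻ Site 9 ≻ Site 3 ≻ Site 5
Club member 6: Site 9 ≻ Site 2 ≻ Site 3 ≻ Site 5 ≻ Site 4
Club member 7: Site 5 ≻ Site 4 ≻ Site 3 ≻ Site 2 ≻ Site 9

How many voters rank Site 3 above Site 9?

2

Ballots ranking Site 3 above Site 9: 2.
Ballots ranking Site 9 above Site 3: 5.
So 2 of 7 voters prefer Site 3 to Site 9.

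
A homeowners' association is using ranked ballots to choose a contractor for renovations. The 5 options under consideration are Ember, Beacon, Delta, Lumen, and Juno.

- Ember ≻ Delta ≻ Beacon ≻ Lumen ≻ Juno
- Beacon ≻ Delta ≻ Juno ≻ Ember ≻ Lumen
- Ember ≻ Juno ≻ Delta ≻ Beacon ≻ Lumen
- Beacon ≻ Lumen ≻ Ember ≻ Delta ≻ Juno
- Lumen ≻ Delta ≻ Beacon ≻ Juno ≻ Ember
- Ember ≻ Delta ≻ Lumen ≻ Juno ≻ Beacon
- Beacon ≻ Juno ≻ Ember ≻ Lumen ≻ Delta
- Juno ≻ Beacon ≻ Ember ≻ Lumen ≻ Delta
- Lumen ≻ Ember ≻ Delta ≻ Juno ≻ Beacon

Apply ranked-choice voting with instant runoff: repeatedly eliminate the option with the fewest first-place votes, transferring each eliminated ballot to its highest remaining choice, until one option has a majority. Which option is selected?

Beacon

Round 1: Ember 3, Beacon 3, Lumen 2, Juno 1, Delta 0. Delta has the fewest and is eliminated.
Round 2: Ember 3, Beacon 3, Lumen 2, Juno 1. Juno has the fewest and is eliminated.
Round 3: Beacon 4, Ember 3, Lumen 2. Lumen has the fewest and is eliminated.
Round 4: Beacon 5, Ember 4. Beacon has a majority.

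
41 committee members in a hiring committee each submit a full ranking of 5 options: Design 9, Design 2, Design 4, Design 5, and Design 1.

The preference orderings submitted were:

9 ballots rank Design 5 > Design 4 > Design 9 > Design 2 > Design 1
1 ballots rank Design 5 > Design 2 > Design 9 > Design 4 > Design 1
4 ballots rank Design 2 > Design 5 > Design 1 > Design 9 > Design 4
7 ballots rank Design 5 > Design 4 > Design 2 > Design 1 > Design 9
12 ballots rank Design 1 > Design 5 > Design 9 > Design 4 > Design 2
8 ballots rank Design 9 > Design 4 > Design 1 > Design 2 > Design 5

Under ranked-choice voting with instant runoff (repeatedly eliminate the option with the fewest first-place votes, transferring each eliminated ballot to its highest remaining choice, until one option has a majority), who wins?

Round 1: Design 5 17, Design 1 12, Design 9 8, Design 2 4, Design 4 0. Design 4 has the fewest and is eliminated.
Round 2: Design 5 17, Design 1 12, Design 9 8, Design 2 4. Design 2 has the fewest and is eliminated.
Round 3: Design 5 21, Design 1 12, Design 9 8. Design 5 has a majority.

Design 5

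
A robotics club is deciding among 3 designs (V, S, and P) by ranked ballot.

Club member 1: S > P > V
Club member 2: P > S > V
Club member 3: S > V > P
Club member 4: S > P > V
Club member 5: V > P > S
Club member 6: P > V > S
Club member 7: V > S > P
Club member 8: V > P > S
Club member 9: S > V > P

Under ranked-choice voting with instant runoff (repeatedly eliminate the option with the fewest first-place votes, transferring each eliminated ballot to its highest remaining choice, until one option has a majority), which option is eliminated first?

P

Round 1: S 4, V 3, P 2. P has the fewest and is eliminated.
Round 2: S 5, V 4. S has a majority.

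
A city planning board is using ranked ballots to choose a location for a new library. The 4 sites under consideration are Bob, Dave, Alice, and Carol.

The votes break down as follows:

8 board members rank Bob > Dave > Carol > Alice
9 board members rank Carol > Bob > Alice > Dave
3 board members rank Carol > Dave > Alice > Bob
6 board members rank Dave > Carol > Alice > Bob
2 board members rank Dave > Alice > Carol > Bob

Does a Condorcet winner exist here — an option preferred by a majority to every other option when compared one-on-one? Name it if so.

There is no Condorcet winner

Head-to-head results (28 voters total):
Bob vs Dave: Bob wins 17–11.
Bob vs Alice: Bob wins 17–11.
Bob vs Carol: Carol wins 20–8.
Dave vs Alice: Dave wins 19–9.
Dave vs Carol: Dave wins 16–12.
Alice vs Carol: Carol wins 26–2.
No candidate beats all others: Bob beats Dave beats Carol beats Bob, a majority cycle.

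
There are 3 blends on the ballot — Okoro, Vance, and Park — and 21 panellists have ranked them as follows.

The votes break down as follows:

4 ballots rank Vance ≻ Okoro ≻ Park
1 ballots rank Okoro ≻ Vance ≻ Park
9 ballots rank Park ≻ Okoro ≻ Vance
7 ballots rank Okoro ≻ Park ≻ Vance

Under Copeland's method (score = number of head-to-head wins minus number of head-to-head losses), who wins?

Okoro

Pairwise results:
  Okoro vs Vance: Okoro wins 17–4.
  Okoro vs Park: Okoro wins 12–9.
  Vance vs Park: Park wins 16–5.
Copeland scores (wins − losses):
  Okoro: 2 − 0 = 2
  Vance: 0 − 2 = -2
  Park: 1 − 1 = 0
Okoro has the best Copeland score.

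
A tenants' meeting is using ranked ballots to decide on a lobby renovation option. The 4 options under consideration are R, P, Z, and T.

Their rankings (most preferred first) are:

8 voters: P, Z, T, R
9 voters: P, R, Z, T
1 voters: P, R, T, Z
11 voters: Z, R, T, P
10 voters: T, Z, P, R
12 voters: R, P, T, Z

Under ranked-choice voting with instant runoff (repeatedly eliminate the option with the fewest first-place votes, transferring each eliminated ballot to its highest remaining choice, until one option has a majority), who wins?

P

Round 1: P 18, R 12, Z 11, T 10. T has the fewest and is eliminated.
Round 2: Z 21, P 18, R 12. R has the fewest and is eliminated.
Round 3: P 30, Z 21. P has a majority.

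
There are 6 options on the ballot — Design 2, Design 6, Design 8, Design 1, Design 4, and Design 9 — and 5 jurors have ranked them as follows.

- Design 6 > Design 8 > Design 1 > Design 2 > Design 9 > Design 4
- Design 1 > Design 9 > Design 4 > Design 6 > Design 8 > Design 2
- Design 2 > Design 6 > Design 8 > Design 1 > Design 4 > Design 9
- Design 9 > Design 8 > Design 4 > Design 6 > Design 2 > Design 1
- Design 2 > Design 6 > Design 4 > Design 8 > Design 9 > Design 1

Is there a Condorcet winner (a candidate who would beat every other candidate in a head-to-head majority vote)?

Head-to-head results (5 voters total):
Design 2 vs Design 6: Design 6 wins 3–2.
Design 2 vs Design 8: Design 8 wins 3–2.
Design 2 vs Design 1: Design 2 wins 3–2.
Design 2 vs Design 4: Design 2 wins 3–2.
Design 2 vs Design 9: Design 2 wins 3–2.
Design 6 vs Design 8: Design 6 wins 4–1.
Design 6 vs Design 1: Design 6 wins 4–1.
Design 6 vs Design 4: Design 6 wins 3–2.
Design 6 vs Design 9: Design 6 wins 3–2.
Design 8 vs Design 1: Design 8 wins 4–1.
Design 8 vs Design 4: Design 8 wins 3–2.
Design 8 vs Design 9: Design 8 wins 3–2.
Design 1 vs Design 4: Design 1 wins 3–2.
Design 1 vs Design 9: Design 1 wins 3–2.
Design 4 vs Design 9: Design 9 wins 3–2.
Design 6 beats each rival — Design 2 (3–2), Design 8 (4–1), Design 1 (4–1), Design 4 (3–2), Design 9 (3–2) — so Design 6 is the Condorcet winner.

Yes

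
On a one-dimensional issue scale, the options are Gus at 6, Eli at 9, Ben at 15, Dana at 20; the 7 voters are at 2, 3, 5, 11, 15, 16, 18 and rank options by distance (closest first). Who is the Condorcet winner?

Eli

With single-peaked preferences on a line, the Condorcet winner is the candidate closest to the median voter.
The median voter (position 11) is closest to Eli at 9.
Check: Eli vs Ben — voters closer to Eli: 4 of 7.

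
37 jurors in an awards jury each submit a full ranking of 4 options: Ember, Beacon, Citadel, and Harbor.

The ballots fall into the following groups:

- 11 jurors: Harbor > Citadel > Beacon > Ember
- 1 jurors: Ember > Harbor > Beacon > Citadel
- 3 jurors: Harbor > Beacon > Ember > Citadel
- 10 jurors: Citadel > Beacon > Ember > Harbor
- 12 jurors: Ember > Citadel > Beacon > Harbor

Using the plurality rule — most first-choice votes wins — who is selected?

First-place vote totals:
  Ember: 13
  Beacon: 0
  Citadel: 10
  Harbor: 14
Harbor has the most first-place votes.

Harbor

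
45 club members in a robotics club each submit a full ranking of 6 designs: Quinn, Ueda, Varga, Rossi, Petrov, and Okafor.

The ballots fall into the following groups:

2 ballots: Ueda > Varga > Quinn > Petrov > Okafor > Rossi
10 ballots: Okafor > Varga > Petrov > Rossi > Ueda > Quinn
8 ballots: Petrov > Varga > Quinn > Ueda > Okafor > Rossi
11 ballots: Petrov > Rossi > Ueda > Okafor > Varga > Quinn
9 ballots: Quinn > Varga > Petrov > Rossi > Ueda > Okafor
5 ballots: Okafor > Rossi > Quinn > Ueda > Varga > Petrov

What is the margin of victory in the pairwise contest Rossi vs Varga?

13

Ballots ranking Rossi above Varga: 11+5 = 16.
Ballots ranking Varga above Rossi: 2+10+8+9 = 29.
Varga wins 29–16, a margin of 13.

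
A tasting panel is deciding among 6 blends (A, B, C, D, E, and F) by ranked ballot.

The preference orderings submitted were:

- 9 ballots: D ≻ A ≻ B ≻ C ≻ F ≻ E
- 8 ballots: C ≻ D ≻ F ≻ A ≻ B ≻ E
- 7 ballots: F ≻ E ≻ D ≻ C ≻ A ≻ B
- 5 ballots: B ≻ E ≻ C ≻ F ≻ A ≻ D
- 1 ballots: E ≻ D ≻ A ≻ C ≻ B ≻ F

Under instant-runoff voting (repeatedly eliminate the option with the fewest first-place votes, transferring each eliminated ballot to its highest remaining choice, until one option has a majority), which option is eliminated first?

A

Round 1: D 9, C 8, F 7, B 5, E 1, A 0. A has the fewest and is eliminated.
Round 2: D 9, C 8, F 7, B 5, E 1. E has the fewest and is eliminated.
Round 3: D 10, C 8, F 7, B 5. B has the fewest and is eliminated.
Round 4: C 13, D 10, F 7. F has the fewest and is eliminated.
Round 5: D 17, C 13. D has a majority.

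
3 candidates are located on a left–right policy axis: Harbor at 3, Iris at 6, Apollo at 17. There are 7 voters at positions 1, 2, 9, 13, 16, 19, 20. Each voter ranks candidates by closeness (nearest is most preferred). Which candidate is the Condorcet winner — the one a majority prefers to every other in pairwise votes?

With single-peaked preferences on a line, the Condorcet winner is the candidate closest to the median voter.
The median voter (position 13) is closest to Apollo at 17.
Check: Apollo vs Harbor — voters closer to Apollo: 4 of 7.

Apollo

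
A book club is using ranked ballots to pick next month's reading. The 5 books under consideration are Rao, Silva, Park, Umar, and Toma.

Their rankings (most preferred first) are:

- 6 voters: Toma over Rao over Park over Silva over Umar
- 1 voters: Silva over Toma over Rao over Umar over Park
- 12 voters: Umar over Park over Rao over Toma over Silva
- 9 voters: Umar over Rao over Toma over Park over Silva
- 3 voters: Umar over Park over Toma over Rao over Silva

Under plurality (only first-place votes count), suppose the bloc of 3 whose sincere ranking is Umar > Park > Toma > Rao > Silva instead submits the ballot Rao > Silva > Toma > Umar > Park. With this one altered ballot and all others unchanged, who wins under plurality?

First-place totals with the altered ballot: Rao 3, Silva 1, Park 0, Umar 21, Toma 6.
The winner is unchanged: still Umar.

Umar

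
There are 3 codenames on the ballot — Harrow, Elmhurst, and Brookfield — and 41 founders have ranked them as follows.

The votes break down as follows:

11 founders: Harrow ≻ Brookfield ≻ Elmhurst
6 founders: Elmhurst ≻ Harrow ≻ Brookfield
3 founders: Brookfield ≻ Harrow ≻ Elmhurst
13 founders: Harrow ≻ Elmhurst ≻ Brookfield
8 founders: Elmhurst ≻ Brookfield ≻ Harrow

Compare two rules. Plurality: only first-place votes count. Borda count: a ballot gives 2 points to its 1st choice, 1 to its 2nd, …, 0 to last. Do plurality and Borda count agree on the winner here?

Yes

Plurality first-place counts: Harrow 24, Elmhurst 14, Brookfield 3 → Harrow.
Borda totals: Harrow 57, Elmhurst 41, Brookfield 25 → Harrow.
The two rules agree on Harrow.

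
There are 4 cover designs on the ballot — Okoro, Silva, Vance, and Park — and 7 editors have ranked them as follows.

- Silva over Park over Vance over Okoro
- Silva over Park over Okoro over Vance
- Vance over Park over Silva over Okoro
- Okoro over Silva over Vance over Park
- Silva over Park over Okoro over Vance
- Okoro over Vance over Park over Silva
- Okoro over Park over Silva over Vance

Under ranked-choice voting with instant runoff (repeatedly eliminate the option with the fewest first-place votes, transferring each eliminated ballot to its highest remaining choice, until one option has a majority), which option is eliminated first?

Park

Round 1: Okoro 3, Silva 3, Vance 1, Park 0. Park has the fewest and is eliminated.
Round 2: Okoro 3, Silva 3, Vance 1. Vance has the fewest and is eliminated.
Round 3: Silva 4, Okoro 3. Silva has a majority.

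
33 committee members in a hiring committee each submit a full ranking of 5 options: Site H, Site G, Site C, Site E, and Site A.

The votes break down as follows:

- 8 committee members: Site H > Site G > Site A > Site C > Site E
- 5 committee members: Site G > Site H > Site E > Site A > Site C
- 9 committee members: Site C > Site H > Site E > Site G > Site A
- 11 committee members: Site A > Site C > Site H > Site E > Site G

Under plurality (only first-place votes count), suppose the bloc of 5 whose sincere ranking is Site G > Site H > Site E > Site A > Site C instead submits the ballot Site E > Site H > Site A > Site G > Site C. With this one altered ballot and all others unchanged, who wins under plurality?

First-place totals with the altered ballot: Site H 8, Site G 0, Site C 9, Site E 5, Site A 11.
The winner is unchanged: still Site A.

Site A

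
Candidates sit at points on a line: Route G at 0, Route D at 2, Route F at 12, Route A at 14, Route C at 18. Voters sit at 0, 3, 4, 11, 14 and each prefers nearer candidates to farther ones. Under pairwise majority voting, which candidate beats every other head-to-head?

With single-peaked preferences on a line, the Condorcet winner is the candidate closest to the median voter.
The median voter (position 4) is closest to Route D at 2.
Check: Route D vs Route G — voters closer to Route D: 4 of 5.

Route D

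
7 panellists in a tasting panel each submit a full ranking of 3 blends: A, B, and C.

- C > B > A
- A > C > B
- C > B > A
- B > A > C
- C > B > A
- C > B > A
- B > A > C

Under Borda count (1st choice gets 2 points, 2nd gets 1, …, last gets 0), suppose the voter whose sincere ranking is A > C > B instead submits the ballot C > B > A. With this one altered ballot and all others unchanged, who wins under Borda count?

Borda totals with the altered ballot: A 2, B 9, C 10.
The winner is unchanged: still C.

C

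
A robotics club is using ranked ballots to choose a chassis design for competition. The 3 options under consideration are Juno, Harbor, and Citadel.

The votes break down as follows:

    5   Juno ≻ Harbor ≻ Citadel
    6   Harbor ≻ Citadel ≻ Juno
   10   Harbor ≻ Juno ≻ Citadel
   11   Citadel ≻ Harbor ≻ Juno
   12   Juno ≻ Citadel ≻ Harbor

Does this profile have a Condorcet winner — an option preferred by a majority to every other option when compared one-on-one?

Head-to-head results (44 voters total):
Juno vs Harbor: Harbor wins 27–17.
Juno vs Citadel: Juno wins 27–17.
Harbor vs Citadel: Citadel wins 23–21.
No candidate beats all others: Juno beats Citadel beats Harbor beats Juno, a majority cycle.

No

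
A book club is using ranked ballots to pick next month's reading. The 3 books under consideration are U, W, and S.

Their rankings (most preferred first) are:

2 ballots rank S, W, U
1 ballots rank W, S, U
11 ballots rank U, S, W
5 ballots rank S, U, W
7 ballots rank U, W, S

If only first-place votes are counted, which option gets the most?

First-place vote totals:
  U: 18
  W: 1
  S: 7
U has the most first-place votes.

U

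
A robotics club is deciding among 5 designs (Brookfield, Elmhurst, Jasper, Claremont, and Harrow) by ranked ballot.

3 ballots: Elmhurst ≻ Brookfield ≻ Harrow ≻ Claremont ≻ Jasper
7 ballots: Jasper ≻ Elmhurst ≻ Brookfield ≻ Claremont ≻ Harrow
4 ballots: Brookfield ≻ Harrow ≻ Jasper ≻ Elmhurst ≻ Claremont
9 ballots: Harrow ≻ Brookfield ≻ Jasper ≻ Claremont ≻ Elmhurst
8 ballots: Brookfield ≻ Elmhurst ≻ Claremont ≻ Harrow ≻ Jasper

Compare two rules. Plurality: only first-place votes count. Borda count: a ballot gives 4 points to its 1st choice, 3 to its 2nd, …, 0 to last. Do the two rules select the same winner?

Yes

Plurality first-place counts: Brookfield 12, Elmhurst 3, Jasper 7, Claremont 0, Harrow 9 → Brookfield.
Borda totals: Brookfield 98, Elmhurst 61, Jasper 54, Claremont 35, Harrow 62 → Brookfield.
The two rules agree on Brookfield.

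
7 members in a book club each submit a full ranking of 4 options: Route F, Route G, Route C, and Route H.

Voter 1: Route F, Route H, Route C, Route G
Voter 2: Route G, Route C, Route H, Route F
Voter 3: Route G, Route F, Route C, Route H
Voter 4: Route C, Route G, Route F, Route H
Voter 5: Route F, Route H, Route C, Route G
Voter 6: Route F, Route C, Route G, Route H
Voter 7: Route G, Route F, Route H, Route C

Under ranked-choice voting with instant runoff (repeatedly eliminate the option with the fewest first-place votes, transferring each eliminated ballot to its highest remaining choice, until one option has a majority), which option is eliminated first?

Route H

Round 1: Route F 3, Route G 3, Route C 1, Route H 0. Route H has the fewest and is eliminated.
Round 2: Route F 3, Route G 3, Route C 1. Route C has the fewest and is eliminated.
Round 3: Route G 4, Route F 3. Route G has a majority.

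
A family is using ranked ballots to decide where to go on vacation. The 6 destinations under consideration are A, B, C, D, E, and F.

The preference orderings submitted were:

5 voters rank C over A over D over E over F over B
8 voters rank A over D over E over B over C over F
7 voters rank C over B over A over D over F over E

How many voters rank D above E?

Ballots ranking D above E: 5+8+7 = 20.
Ballots ranking E above D: 0.
So 20 of 20 voters prefer D to E.

20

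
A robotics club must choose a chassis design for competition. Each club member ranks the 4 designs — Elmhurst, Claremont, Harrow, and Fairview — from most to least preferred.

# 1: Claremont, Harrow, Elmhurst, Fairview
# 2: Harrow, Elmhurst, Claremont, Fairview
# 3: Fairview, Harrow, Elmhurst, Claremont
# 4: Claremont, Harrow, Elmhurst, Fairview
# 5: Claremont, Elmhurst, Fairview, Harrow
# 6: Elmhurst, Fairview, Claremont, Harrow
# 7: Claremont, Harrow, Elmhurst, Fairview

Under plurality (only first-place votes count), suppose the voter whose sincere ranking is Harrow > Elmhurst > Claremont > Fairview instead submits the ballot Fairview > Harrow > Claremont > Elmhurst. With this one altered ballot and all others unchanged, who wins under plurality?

First-place totals with the altered ballot: Elmhurst 1, Claremont 4, Harrow 0, Fairview 2.
The winner is unchanged: still Claremont.

Claremont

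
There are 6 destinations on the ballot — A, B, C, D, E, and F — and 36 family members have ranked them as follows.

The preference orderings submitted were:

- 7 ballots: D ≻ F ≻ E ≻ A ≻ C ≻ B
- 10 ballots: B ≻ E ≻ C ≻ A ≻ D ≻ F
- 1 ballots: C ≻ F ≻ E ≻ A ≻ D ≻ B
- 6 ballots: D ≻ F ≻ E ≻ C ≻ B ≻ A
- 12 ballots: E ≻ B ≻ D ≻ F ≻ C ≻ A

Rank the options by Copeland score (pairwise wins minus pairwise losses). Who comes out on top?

Pairwise results:
  A vs B: B wins 28–8.
  A vs C: C wins 29–7.
  A vs D: D wins 25–11.
  A vs E: E wins 36–0.
  A vs F: F wins 26–10.
  B vs C: B wins 22–14.
  B vs D: B wins 22–14.
  B vs E: E wins 26–10.
  B vs F: B wins 22–14.
  C vs D: D wins 25–11.
  C vs E: E wins 35–1.
  C vs F: F wins 25–11.
  D vs E: E wins 23–13.
  D vs F: D wins 35–1.
  E vs F: E wins 22–14.
Copeland scores (wins − losses):
  A: 0 − 5 = -5
  B: 4 − 1 = 3
  C: 1 − 4 = -3
  D: 3 − 2 = 1
  E: 5 − 0 = 5
  F: 2 − 3 = -1
E has the best Copeland score.

E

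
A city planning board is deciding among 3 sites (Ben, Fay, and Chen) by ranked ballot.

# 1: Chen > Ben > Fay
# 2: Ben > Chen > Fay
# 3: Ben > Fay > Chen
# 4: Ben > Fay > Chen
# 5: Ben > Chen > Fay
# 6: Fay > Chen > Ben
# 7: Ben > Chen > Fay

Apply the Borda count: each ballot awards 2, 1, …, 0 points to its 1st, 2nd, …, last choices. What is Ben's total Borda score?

Borda scores:
  Ben: 1 + 2 + 2 + 2 + 2 + 0 + 2 = 11
  Fay: 0 + 0 + 1 + 1 + 0 + 2 + 0 = 4
  Chen: 2 + 1 + 0 + 0 + 1 + 1 + 1 = 6

11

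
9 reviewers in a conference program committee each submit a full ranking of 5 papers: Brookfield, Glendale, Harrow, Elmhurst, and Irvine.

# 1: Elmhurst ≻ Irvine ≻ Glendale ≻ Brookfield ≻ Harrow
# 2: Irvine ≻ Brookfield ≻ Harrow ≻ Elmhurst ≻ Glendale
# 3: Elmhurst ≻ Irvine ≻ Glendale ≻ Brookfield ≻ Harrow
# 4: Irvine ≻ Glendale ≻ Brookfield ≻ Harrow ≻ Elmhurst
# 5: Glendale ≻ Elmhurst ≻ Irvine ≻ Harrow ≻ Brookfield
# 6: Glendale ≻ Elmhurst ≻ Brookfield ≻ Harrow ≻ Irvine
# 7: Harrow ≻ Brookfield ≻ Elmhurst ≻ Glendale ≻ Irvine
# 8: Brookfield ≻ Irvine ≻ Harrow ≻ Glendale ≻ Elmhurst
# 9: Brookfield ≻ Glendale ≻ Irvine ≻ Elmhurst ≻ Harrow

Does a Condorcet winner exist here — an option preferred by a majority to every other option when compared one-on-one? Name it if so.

Head-to-head results (9 voters total):
Brookfield vs Glendale: Glendale wins 5–4.
Brookfield vs Harrow: Brookfield wins 7–2.
Brookfield vs Elmhurst: Brookfield wins 5–4.
Brookfield vs Irvine: Irvine wins 5–4.
Glendale vs Harrow: Glendale wins 6–3.
Glendale vs Elmhurst: Glendale wins 5–4.
Glendale vs Irvine: Irvine wins 5–4.
Harrow vs Elmhurst: Elmhurst wins 5–4.
Harrow vs Irvine: Irvine wins 7–2.
Elmhurst vs Irvine: Elmhurst wins 5–4.
No candidate beats all others: Brookfield beats Elmhurst beats Irvine beats Brookfield, a majority cycle.

No Condorcet winner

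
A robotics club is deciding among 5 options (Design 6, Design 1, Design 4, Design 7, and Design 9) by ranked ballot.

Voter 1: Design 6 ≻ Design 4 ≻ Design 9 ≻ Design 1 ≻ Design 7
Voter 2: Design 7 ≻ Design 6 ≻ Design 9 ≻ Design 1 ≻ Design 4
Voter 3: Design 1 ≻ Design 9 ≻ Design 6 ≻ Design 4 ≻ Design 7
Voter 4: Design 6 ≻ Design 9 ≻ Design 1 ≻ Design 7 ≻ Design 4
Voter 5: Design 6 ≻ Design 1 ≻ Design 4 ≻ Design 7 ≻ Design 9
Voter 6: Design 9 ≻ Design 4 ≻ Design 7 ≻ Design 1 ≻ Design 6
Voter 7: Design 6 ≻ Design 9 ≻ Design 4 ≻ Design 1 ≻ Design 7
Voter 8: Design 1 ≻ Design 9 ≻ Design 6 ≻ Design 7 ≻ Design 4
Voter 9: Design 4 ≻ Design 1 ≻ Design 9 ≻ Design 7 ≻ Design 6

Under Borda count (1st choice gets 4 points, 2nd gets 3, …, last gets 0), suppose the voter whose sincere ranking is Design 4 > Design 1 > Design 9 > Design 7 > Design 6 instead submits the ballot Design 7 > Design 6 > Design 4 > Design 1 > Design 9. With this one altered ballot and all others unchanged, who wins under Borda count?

Borda totals with the altered ballot: Design 6 26, Design 1 18, Design 4 13, Design 7 13, Design 9 20.
The winner is unchanged: still Design 6.

Design 6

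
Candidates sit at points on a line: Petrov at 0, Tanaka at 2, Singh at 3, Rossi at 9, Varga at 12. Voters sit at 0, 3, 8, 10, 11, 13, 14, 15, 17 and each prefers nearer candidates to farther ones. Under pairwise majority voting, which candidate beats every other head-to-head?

Varga

With single-peaked preferences on a line, the Condorcet winner is the candidate closest to the median voter.
The median voter (position 11) is closest to Varga at 12.
Check: Varga vs Tanaka — voters closer to Varga: 7 of 9.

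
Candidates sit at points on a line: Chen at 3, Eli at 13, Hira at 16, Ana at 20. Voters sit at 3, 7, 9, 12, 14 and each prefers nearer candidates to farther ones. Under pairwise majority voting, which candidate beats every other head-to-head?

With single-peaked preferences on a line, the Condorcet winner is the candidate closest to the median voter.
The median voter (position 9) is closest to Eli at 13.
Check: Eli vs Hira — voters closer to Eli: 5 of 5.

Eli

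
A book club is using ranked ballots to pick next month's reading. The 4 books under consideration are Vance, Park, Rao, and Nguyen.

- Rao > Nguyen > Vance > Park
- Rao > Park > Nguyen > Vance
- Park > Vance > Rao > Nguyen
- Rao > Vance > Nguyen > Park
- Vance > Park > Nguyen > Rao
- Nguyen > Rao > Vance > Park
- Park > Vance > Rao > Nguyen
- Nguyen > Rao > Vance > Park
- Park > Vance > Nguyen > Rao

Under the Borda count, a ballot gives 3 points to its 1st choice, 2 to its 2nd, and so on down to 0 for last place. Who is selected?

Borda scores:
  Vance: 1 + 0 + 2 + 2 + 3 + 1 + 2 + 1 + 2 = 14
  Park: 0 + 2 + 3 + 0 + 2 + 0 + 3 + 0 + 3 = 13
  Rao: 3 + 3 + 1 + 3 + 0 + 2 + 1 + 2 + 0 = 15
  Nguyen: 2 + 1 + 0 + 1 + 1 + 3 + 0 + 3 + 1 = 12
Rao has the highest total.

Rao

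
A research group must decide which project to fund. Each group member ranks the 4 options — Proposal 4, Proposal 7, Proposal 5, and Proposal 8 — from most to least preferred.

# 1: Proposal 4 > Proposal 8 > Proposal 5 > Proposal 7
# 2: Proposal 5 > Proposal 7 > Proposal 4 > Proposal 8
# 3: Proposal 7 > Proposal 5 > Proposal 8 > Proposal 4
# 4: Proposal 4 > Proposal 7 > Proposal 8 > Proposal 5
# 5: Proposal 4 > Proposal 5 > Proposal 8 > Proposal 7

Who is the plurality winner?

First-place vote totals:
  Proposal 4: 3
  Proposal 7: 1
  Proposal 5: 1
  Proposal 8: 0
Proposal 4 has the most first-place votes.

Proposal 4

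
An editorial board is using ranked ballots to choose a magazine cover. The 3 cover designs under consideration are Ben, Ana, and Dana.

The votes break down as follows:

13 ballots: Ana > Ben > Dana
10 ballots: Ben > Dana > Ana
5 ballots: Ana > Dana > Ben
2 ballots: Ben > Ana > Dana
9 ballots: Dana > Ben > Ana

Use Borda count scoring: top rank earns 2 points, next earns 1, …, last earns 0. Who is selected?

Ben

Borda scores:
  Ben: 13·1 + 10·2 + 5·0 + 2·2 + 9·1 = 46
  Ana: 13·2 + 10·0 + 5·2 + 2·1 + 9·0 = 38
  Dana: 13·0 + 10·1 + 5·1 + 2·0 + 9·2 = 33
Ben has the highest total.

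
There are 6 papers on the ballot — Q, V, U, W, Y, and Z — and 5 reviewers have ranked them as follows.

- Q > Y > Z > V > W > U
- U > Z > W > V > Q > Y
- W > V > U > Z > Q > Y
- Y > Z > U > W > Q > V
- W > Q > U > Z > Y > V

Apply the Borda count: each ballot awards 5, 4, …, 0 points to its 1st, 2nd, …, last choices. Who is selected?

W

Borda scores:
  Q: 5 + 1 + 1 + 1 + 4 = 12
  V: 2 + 2 + 4 + 0 + 0 = 8
  U: 0 + 5 + 3 + 3 + 3 = 14
  W: 1 + 3 + 5 + 2 + 5 = 16
  Y: 4 + 0 + 0 + 5 + 1 = 10
  Z: 3 + 4 + 2 + 4 + 2 = 15
W has the highest total.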